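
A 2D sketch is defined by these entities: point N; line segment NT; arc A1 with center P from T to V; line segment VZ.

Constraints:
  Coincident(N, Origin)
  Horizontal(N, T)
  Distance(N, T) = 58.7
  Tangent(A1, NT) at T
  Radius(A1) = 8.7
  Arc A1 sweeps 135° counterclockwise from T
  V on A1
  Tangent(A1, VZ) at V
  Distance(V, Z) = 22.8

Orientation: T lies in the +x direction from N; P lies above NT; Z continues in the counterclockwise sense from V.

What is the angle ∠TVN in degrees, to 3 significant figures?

54.6°

Since A1 is tangent to NT there, PT ⟂ NT, so P = T + (0, 8.7) = (58.7, 8.70). On A1, T sits at bearing -90° from P; a 135° counterclockwise sweep puts V at bearing 45°, so V = P + 8.7·(cos 45°, sin 45°) = (64.9, 14.9). Then cos ∠TVN = VT·VN / (|VT||VN|), giving 54.6°.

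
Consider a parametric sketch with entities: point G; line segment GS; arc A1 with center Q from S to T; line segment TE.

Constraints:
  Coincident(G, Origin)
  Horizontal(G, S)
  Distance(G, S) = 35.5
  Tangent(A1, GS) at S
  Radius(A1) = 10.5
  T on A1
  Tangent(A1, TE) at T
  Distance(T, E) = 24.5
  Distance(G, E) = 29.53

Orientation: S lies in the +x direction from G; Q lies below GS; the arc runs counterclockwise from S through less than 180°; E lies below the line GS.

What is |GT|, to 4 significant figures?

26.99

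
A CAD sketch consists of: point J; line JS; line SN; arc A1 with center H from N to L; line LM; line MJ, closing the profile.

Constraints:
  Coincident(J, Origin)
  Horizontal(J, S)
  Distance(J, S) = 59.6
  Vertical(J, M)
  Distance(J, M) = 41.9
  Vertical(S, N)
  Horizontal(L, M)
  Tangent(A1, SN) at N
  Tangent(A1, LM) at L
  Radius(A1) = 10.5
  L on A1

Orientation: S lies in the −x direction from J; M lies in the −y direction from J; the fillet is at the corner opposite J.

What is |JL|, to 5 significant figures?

64.548

J is at the origin; JS is horizontal with |JS| = 59.6 and S on the −x side, so S = (-59.600, 0.0000). J and M share the same x with |JM| = 41.9 and M on the −y side, so M = (0.0000, -41.900). The virtual corner opposite J is at (-59.600, -41.900). Since A1 is tangent to SN there, HN ⟂ SN and the tangent condition forces HL to be normal to LM, with radius 10.5, so the center H sits 10.5 in from both sides at H = (-49.100, -31.400). That places the tangent points at N = (-59.600, -31.400) on SN and L = (-49.100, -41.900) on LM. Then |JL| = |L − J| = 64.548.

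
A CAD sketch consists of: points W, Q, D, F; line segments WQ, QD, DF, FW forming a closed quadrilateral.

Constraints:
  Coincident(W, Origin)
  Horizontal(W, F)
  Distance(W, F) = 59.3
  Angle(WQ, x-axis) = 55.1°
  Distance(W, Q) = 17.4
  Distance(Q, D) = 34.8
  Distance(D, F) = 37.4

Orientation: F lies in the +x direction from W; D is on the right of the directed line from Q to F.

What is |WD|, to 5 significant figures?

30.759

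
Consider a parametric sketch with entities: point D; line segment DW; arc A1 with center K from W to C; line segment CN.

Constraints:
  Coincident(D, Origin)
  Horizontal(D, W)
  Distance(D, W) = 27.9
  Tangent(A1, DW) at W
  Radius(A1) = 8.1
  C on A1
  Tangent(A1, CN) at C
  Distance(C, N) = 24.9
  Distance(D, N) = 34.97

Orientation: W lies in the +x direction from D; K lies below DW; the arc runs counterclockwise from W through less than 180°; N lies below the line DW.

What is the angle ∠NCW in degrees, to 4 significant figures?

139.9°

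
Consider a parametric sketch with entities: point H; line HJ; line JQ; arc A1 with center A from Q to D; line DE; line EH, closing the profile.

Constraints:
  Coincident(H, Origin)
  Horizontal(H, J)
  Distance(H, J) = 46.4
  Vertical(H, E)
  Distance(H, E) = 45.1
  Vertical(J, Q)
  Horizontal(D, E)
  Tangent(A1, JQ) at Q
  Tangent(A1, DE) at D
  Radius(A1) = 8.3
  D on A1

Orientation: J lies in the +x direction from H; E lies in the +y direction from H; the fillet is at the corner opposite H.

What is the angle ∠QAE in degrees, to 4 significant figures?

167.7°

H is at the origin; HJ is horizontal with |HJ| = 46.4 and J on the +x side, so J = (46.40, 0.000). H and E share the same x with |HE| = 45.1 and E on the +y side, so E = (0.000, 45.10). The virtual corner opposite H is at (46.40, 45.10). Since A1 is tangent to JQ there, AQ ⟂ JQ and the tangent condition forces AD to be normal to DE, with radius 8.3, so the center A sits 8.3 in from both sides at A = (38.10, 36.80). That places the tangent points at Q = (46.40, 36.80) on JQ and D = (38.10, 45.10) on DE. Then cos ∠QAE = AQ·AE / (|AQ||AE|), giving 167.7°.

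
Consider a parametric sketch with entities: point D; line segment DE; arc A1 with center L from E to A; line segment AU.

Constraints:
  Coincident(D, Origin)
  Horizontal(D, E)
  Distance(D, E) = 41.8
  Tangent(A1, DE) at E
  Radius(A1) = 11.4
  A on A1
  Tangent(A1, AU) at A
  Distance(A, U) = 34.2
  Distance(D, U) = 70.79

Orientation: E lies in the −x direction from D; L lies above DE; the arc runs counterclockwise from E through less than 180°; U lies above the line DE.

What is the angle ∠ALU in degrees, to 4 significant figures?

71.57°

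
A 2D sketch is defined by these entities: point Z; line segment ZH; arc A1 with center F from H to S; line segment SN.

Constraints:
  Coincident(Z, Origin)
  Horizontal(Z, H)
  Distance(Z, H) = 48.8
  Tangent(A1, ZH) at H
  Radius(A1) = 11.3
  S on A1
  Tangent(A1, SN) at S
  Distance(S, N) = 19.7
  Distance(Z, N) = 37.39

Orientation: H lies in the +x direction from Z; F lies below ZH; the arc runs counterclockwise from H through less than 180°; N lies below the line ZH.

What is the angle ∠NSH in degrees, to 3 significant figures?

149°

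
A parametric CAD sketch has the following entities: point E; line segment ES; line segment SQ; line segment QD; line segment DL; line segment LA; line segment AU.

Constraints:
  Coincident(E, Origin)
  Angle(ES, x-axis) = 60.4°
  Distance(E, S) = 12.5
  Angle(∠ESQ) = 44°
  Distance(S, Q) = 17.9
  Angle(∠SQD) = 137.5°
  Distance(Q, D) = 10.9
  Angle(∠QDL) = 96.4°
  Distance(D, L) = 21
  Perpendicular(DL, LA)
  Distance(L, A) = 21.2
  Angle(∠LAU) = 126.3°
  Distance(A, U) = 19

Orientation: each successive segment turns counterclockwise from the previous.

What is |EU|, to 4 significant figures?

20.26

E is at the origin; ES runs at 60.4° with length 12.5, so S = (6.174, 10.87). ∠ESQ = 44.0° gives SQ at -163.6° from the x-axis; with |SQ| = 17.9, Q = (-11.00, 5.815). ∠SQD = 137.5° gives QD at -121.1° from the x-axis; with |QD| = 10.9, D = (-16.63, -3.519). ∠QDL = 96.4° gives DL at -37.50° from the x-axis; with |DL| = 21.0, L = (0.03276, -16.30). DL is perpendicular to LA, so LA runs at 52.50°; with |LA| = 21.2, A = (12.94, 0.5166). ∠LAU = 126.3° gives AU at 106.2° from the x-axis; with |AU| = 19.0, U = (7.638, 18.76). Then |EU| = |U − E| = 20.26.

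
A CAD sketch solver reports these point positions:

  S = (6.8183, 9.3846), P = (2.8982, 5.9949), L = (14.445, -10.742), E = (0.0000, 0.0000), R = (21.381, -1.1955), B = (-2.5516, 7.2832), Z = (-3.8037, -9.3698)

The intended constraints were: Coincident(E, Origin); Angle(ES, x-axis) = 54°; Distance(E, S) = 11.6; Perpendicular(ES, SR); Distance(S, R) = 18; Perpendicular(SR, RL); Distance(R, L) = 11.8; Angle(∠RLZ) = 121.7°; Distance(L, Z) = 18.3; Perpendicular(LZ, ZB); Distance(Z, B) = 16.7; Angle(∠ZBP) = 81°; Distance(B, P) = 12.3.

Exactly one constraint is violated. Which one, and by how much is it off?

Distance(B, P) = 12.3 — off by 6.70.

E = (0.00, 0.00) ✓; ES at 54.00° ✓; |ES| = 11.60 ✓; ∠(ES, SR) = 90.00° ✓; |SR| = 18.00 ✓; ∠(SR, RL) = 90.00° ✓; |RL| = 11.80 ✓; ∠RLZ = 121.7° ✓; |LZ| = 18.30 ✓; ∠(LZ, ZB) = 90.00° ✓; |ZB| = 16.70 ✓; ∠ZBP = 81.00° ✓; |BP| = 5.600 ✗.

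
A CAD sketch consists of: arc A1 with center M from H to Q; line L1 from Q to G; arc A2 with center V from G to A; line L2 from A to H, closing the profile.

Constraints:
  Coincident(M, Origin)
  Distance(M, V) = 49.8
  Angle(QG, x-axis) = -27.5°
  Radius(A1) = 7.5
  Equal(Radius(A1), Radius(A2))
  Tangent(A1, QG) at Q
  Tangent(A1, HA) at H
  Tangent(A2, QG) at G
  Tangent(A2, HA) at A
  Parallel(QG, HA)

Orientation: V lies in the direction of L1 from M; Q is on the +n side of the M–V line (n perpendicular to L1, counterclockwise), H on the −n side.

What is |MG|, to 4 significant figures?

50.36

The slot axis is L1's direction at -27.5°, so u = (cos -27.5°, sin -27.5°) = (0.8870, -0.4617) and n = (−sin -27.5°, cos -27.5°) = (0.4617, 0.8870). M is at the origin and V lies 49.8 along u from M, so V = 49.8·u = (44.17, -23.00). Tangency of A1 to both parallel lines with radius 7.5 puts Q and H at M ± 7.5·n: Q = (3.463, 6.653), H = (-3.463, -6.653). Equal radii place G and A the same way about V: G = V + 7.5·n = (47.64, -16.34), A = V − 7.5·n = (40.71, -29.65). Then |MG| = |G − M| = 50.36.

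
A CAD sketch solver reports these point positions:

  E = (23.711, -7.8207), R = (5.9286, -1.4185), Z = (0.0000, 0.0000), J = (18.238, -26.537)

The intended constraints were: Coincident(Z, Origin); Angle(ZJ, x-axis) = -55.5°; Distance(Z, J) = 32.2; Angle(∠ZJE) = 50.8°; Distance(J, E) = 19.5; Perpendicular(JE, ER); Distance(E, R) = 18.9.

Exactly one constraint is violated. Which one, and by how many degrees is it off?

Perpendicular(JE, ER) — off by 3.50°.

Z = (0.00, 0.00) ✓; ZJ at -55.50° ✓; |ZJ| = 32.20 ✓; ∠ZJE = 50.80° ✓; |JE| = 19.50 ✓; ∠(JE, ER) = 86.50° ✗; |ER| = 18.90 ✓.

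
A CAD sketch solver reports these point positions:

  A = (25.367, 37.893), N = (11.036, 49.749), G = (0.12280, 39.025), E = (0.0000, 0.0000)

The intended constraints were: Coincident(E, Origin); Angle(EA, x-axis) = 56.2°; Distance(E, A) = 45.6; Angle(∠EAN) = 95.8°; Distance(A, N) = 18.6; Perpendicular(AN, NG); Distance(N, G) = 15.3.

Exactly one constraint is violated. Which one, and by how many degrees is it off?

Perpendicular(AN, NG) — off by 5.90°.

E = (0.00, 0.00) ✓; EA at 56.20° ✓; |EA| = 45.60 ✓; ∠EAN = 95.80° ✓; |AN| = 18.60 ✓; ∠(AN, NG) = 84.10° ✗; |NG| = 15.30 ✓.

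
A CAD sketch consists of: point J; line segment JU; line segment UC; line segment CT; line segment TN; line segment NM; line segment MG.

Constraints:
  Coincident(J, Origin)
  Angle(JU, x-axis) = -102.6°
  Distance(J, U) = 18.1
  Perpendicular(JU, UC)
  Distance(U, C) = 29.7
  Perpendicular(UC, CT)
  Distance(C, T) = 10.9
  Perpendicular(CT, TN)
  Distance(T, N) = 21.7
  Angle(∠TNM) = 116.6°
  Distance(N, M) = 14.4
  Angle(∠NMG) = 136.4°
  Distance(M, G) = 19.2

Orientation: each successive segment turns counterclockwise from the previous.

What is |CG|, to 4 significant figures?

30.35

∠TNM = 116.6° gives NM at -129.2° from the x-axis; with |NM| = 14.4, M = (-2.865, -19.93). ∠NMG = 136.4° gives MG at -85.60° from the x-axis; with |MG| = 19.2, G = (-1.392, -39.07). Then |CG| = |G − C| = 30.35.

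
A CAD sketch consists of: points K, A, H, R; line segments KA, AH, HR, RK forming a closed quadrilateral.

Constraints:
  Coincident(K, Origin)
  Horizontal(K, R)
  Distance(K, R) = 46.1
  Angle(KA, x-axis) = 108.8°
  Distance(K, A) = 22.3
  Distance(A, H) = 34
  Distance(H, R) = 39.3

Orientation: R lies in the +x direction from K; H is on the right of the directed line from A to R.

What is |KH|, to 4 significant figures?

12.26

K is at the origin; KR is horizontal with |KR| = 46.1 and R in +x, so R = (46.1, 0). KA runs at 108.8° with |KA| = 22.3, so A = (-7.187, 21.11). H is determined by |AH| = 34.0 and |HR| = 39.3 together: it lies at the intersection of circle(A, 34.0) and circle(R, 39.3). With |AR| = 57.32, the foot of the radical line on AR is 25.27 from A and the perpendicular offset is √(34.0² − 25.27²) = 22.75. Taking the right-of-AR solution: H = (7.927, -9.346).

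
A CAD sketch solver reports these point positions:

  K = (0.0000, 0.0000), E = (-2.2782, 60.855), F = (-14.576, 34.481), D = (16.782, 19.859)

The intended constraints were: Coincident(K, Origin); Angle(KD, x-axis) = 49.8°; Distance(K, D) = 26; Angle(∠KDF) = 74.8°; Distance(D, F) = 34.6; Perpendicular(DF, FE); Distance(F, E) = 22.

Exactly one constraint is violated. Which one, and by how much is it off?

Distance(F, E) = 22 — off by 7.10.

K = (0.00, 0.00) ✓; KD at 49.80° ✓; |KD| = 26.00 ✓; ∠KDF = 74.80° ✓; |DF| = 34.60 ✓; ∠(DF, FE) = 90.00° ✓; |FE| = 29.10 ✗.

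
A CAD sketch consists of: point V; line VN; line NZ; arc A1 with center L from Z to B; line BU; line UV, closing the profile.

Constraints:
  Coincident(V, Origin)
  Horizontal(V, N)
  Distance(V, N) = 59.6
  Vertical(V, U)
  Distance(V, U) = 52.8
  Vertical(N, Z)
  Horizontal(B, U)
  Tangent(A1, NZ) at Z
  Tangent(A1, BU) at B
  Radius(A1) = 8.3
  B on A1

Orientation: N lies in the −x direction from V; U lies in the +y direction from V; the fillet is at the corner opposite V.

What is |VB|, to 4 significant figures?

73.62

V is at the origin; VN is horizontal with |VN| = 59.6 and N on the −x side, so N = (-59.60, 0.000). VU is vertical with |VU| = 52.8 and U on the +y side, so U = (0.000, 52.80). The virtual corner opposite V is at (-59.60, 52.80). Since A1 is tangent to NZ there, LZ ⟂ NZ and A1 meets BU tangentially, so LB is at right angles to BU, with radius 8.3, so the center L sits 8.3 in from both sides at L = (-51.30, 44.50). That places the tangent points at Z = (-59.60, 44.50) on NZ and B = (-51.30, 52.80) on BU. Then |VB| = |B − V| = 73.62.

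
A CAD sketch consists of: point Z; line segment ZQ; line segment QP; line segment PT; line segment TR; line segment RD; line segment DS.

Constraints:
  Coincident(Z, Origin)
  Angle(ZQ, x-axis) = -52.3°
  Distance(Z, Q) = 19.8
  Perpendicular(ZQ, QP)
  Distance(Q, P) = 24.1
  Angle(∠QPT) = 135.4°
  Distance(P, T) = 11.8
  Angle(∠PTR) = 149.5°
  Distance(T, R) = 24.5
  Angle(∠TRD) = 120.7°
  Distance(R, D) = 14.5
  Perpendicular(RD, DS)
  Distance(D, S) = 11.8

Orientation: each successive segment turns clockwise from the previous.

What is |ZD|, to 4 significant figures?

36.45

∠PTR = 149.5° gives TR at 142.6° from the x-axis; with |TR| = 24.5, R = (-38.14, -14.11). ∠TRD = 120.7° gives RD at 83.30° from the x-axis; with |RD| = 14.5, D = (-36.45, 0.2953). Then |ZD| = |D − Z| = 36.45.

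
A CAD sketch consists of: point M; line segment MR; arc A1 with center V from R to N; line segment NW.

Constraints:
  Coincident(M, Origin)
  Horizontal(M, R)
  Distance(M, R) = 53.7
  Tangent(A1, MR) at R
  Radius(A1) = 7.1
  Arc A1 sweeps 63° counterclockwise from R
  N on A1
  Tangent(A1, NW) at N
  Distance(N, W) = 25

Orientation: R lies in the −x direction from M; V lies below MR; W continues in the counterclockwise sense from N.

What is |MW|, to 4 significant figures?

76.02

On A1, R sits at bearing 90° from V; a 63° counterclockwise sweep puts N at bearing 153°, so N = V + 7.1·(cos 153°, sin 153°) = (-60.03, -3.877). Tangency of A1 to NW means the radius VN is perpendicular to NW, so NW runs along (−sin 153°, cos 153°); with |NW| = 25.0, W = (-71.38, -26.15). Then |MW| = |W − M| = 76.02.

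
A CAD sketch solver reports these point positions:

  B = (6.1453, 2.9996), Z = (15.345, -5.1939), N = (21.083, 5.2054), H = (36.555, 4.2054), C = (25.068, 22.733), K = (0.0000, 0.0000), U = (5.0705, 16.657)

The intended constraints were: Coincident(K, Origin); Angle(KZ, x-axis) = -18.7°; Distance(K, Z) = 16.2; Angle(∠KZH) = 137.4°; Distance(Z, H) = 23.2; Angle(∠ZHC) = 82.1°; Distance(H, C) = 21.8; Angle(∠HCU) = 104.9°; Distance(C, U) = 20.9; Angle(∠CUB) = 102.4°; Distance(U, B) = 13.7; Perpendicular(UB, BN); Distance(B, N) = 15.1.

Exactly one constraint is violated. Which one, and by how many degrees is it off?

Perpendicular(UB, BN) — off by 3.90°.

K = (0.00, 0.00) ✓; KZ at -18.70° ✓; |KZ| = 16.20 ✓; ∠KZH = 137.4° ✓; |ZH| = 23.20 ✓; ∠ZHC = 82.10° ✓; |HC| = 21.80 ✓; ∠HCU = 104.9° ✓; |CU| = 20.90 ✓; ∠CUB = 102.4° ✓; |UB| = 13.70 ✓; ∠(UB, BN) = 93.90° ✗; |BN| = 15.10 ✓.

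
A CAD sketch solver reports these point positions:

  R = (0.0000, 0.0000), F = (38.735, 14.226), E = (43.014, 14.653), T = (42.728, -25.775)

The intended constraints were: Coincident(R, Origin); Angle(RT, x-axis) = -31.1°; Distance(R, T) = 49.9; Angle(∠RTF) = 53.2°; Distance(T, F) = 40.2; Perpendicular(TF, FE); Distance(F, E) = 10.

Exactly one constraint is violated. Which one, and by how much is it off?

Distance(F, E) = 10 — off by 5.70.

R = (0.00, 0.00) ✓; RT at -31.10° ✓; |RT| = 49.90 ✓; ∠RTF = 53.20° ✓; |TF| = 40.20 ✓; ∠(TF, FE) = 90.00° ✓; |FE| = 4.300 ✗.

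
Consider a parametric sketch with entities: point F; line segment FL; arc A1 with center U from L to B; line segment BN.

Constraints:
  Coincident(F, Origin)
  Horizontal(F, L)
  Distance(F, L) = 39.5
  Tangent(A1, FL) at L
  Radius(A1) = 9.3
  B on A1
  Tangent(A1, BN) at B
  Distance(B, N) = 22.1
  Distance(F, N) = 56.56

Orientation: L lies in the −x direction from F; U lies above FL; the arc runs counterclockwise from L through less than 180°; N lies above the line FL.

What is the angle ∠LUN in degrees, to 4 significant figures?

163.1°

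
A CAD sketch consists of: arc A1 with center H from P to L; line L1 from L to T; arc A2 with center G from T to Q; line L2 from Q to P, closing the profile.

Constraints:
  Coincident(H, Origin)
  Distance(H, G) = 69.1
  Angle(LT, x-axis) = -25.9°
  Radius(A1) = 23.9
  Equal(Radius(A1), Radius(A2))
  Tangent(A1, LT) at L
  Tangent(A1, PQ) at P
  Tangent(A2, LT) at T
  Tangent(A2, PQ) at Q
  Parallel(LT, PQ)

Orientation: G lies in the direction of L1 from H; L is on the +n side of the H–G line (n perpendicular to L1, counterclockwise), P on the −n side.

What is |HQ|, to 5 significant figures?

73.116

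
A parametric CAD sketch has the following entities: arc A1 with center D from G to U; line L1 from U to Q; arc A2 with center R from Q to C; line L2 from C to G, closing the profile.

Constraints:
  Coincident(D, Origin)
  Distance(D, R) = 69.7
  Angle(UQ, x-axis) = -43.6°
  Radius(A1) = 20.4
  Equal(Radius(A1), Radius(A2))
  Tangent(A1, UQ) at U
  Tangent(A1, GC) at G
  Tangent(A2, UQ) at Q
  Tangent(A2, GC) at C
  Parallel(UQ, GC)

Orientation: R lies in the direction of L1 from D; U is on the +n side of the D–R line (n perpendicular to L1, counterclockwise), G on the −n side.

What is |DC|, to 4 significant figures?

72.62

Tangency of A1 to both parallel lines with radius 20.4 puts U and G at D ± 20.4·n: U = (14.07, 14.77), G = (-14.07, -14.77). Equal radii place Q and C the same way about R: Q = R + 20.4·n = (64.54, -33.29), C = R − 20.4·n = (36.41, -62.84). Then |DC| = |C − D| = 72.62.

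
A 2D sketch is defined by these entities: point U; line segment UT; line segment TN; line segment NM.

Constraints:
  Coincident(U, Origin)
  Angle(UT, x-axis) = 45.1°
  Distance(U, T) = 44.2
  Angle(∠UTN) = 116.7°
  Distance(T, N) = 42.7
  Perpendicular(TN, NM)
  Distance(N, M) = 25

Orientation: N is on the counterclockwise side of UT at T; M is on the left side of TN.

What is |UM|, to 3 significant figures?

64.2

U is at the origin; UT runs at 45.1° with length 44.2, so T = 44.2·(cos 45.1°, sin 45.1°) = (31.2, 31.3). ∠UTN = 116.7°, so TN runs at 45.1° + (180° − 116.7°) = 108° from the x-axis; with |TN| = 42.7, N = T + 42.7·(cos 108°, sin 108°) = (17.7, 71.8). TN ⟂ NM; with |NM| = 25.0 on the left of TN, M = N + 25.0·(-0.949, -0.316) = (-6.00, 63.9). Then |UM| = |M − U| = 64.2.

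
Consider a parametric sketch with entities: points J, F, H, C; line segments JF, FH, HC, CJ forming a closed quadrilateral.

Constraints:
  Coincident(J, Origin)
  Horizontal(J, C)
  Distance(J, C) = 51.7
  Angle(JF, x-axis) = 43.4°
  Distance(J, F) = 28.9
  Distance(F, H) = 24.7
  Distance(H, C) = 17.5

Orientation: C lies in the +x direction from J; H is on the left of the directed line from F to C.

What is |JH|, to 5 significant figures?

48.297

Checks: J.y = 0.00, C.y = 0.00 ✓; |FH| = 24.70 ✓; |HC| = 17.50 ✓.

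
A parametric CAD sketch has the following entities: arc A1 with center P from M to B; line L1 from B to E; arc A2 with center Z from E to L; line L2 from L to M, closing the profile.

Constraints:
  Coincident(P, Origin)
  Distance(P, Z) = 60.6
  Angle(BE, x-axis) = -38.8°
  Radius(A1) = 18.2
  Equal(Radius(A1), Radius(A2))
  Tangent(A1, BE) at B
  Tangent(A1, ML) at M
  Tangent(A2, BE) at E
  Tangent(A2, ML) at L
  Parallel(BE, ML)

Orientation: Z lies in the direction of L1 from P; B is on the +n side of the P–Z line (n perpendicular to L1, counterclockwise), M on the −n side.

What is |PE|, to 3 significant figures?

63.3

The slot axis is L1's direction at -38.8°, so u = (cos -38.8°, sin -38.8°) = (0.779, -0.627) and n = (−sin -38.8°, cos -38.8°) = (0.627, 0.779). P is at the origin and Z lies 60.6 along u from P, so Z = 60.6·u = (47.2, -38.0). Tangency of A1 to both parallel lines with radius 18.2 puts B and M at P ± 18.2·n: B = (11.4, 14.2), M = (-11.4, -14.2). Equal radii place E and L the same way about Z: E = Z + 18.2·n = (58.6, -23.8), L = Z − 18.2·n = (35.8, -52.2). Then |PE| = |E − P| = 63.3.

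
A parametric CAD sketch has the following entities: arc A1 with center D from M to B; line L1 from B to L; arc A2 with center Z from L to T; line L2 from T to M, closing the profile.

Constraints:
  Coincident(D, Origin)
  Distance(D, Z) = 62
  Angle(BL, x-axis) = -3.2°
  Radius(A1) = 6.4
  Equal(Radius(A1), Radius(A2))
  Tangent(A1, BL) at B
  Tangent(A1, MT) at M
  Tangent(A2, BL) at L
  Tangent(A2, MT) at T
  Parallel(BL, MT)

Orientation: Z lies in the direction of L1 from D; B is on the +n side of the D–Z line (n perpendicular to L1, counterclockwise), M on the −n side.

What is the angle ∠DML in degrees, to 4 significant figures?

78.34°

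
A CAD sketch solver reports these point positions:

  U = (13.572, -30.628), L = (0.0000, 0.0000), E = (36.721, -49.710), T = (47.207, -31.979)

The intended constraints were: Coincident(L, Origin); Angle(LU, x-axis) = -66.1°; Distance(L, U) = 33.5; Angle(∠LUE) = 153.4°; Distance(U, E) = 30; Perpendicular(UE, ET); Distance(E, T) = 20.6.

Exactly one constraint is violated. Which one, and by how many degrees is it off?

Perpendicular(UE, ET) — off by 8.90°.

L = (0.00, 0.00) ✓; LU at -66.10° ✓; |LU| = 33.50 ✓; ∠LUE = 153.4° ✓; |UE| = 30.00 ✓; ∠(UE, ET) = 98.90° ✗; |ET| = 20.60 ✓.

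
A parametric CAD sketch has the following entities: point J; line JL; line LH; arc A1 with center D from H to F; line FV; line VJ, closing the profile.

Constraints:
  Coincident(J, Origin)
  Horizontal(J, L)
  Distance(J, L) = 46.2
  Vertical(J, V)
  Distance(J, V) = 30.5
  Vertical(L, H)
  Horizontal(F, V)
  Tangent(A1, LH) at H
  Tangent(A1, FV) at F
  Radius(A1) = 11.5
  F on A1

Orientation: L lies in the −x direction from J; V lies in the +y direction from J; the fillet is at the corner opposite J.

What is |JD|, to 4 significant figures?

39.56

J is at the origin; J and L share the same y with |JL| = 46.2 and L on the −x side, so L = (-46.20, 0.000). JV is vertical with |JV| = 30.5 and V on the +y side, so V = (0.000, 30.50). The virtual corner opposite J is at (-46.20, 30.50). Tangency of A1 to LH means the radius DH is perpendicular to LH and tangency of A1 to FV means the radius DF is perpendicular to FV, with radius 11.5, so the center D sits 11.5 in from both sides at D = (-34.70, 19.00). Then |JD| = |D − J| = 39.56.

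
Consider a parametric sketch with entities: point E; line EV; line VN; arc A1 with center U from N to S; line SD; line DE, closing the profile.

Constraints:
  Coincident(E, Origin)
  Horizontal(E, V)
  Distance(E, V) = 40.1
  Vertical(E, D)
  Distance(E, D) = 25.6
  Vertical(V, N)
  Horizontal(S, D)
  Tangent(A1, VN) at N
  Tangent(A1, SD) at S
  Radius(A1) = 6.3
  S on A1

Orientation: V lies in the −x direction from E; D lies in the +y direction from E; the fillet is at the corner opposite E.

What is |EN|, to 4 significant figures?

44.50

E is at the origin; E and V share the same y with |EV| = 40.1 and V on the −x side, so V = (-40.10, 0.000). E and D share the same x with |ED| = 25.6 and D on the +y side, so D = (0.000, 25.60). The virtual corner opposite E is at (-40.10, 25.60). Since A1 is tangent to VN there, UN ⟂ VN and since A1 is tangent to SD there, US ⟂ SD, with radius 6.3, so the center U sits 6.3 in from both sides at U = (-33.80, 19.30). That places the tangent points at N = (-40.10, 19.30) on VN and S = (-33.80, 25.60) on SD. Then |EN| = |N − E| = 44.50.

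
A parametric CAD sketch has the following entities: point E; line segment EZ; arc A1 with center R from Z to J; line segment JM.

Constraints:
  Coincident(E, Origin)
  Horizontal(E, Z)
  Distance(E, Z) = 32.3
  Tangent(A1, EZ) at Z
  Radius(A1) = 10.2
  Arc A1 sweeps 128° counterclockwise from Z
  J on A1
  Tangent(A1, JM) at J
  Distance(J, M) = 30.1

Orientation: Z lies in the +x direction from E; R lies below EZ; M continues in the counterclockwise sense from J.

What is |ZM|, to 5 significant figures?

41.546

E is at the origin; E and Z share the same y with |EZ| = 32.3 and Z on the +x side, so Z = (32.300, 0.0000). The tangent condition forces RZ to be normal to EZ, so R = Z + (0, -10.2) = (32.300, -10.200). On A1, Z sits at bearing 90° from R; a 128° counterclockwise sweep puts J at bearing 218°, so J = R + 10.2·(cos 218°, sin 218°) = (24.262, -16.480). The tangent condition forces RJ to be normal to JM, so JM runs along (−sin 218°, cos 218°); with |JM| = 30.1, M = (42.794, -40.199). Then |ZM| = |M − Z| = 41.546.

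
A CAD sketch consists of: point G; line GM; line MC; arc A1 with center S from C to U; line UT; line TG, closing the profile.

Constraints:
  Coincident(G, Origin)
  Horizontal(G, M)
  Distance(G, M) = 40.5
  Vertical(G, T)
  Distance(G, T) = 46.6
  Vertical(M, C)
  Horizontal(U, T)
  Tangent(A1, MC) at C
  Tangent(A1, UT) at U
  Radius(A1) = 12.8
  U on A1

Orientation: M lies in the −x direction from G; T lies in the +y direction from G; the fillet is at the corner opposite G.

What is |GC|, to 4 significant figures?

52.75

G is at the origin; G and M share the same y with |GM| = 40.5 and M on the −x side, so M = (-40.50, 0.000). GT is vertical with |GT| = 46.6 and T on the +y side, so T = (0.000, 46.60). The virtual corner opposite G is at (-40.50, 46.60). The tangent condition forces SC to be normal to MC and A1 meets UT tangentially, so SU is at right angles to UT, with radius 12.8, so the center S sits 12.8 in from both sides at S = (-27.70, 33.80). That places the tangent points at C = (-40.50, 33.80) on MC and U = (-27.70, 46.60) on UT. Then |GC| = |C − G| = 52.75.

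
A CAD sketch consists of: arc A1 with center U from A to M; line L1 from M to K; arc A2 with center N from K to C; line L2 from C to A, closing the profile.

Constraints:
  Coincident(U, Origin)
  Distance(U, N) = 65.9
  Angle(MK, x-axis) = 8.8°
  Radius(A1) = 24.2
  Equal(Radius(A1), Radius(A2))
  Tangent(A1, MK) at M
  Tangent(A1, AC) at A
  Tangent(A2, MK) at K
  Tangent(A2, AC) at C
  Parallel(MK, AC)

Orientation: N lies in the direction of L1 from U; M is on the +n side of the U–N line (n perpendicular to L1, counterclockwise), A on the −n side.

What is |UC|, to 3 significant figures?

70.2

The slot axis is L1's direction at 8.8°, so u = (cos 8.8°, sin 8.8°) = (0.988, 0.153) and n = (−sin 8.8°, cos 8.8°) = (-0.153, 0.988). U is at the origin and N lies 65.9 along u from U, so N = 65.9·u = (65.1, 10.1). Tangency of A1 to both parallel lines with radius 24.2 puts M and A at U ± 24.2·n: M = (-3.70, 23.9), A = (3.70, -23.9). Equal radii place K and C the same way about N: K = N + 24.2·n = (61.4, 34.0), C = N − 24.2·n = (68.8, -13.8). Then |UC| = |C − U| = 70.2.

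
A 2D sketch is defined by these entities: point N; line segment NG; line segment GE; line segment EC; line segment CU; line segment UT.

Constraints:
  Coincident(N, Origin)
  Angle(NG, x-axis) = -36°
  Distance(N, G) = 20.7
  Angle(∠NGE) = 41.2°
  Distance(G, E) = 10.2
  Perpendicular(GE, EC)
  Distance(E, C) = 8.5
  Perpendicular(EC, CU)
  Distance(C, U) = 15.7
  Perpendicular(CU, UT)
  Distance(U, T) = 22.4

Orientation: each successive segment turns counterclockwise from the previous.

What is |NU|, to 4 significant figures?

21.69

N is at the origin; NG runs at -36.0° with length 20.7, so G = (16.75, -12.17). ∠NGE = 41.2° gives GE at 102.8° from the x-axis; with |GE| = 10.2, E = (14.49, -2.221). GE ⟂ EC, so EC runs at -167.2°; with |EC| = 8.5, C = (6.198, -4.104). The perpendicularity gives CU at right angles to EC, so CU runs at -77.20°; with |CU| = 15.7, U = (9.676, -19.41). Then |NU| = |U − N| = 21.69.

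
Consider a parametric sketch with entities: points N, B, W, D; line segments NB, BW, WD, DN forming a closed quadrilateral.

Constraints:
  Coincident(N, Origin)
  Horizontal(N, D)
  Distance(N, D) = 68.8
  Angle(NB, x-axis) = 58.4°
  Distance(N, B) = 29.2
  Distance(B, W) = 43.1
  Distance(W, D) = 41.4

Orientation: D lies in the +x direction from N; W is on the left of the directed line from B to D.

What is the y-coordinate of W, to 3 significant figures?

39.3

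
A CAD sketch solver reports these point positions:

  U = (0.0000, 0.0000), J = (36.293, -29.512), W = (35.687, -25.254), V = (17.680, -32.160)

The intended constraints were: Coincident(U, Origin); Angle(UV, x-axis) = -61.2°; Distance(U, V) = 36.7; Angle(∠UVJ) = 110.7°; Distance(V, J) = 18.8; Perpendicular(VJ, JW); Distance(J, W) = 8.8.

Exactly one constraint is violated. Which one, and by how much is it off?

Distance(J, W) = 8.8 — off by 4.50.

U = (0.00, 0.00) ✓; UV at -61.20° ✓; |UV| = 36.70 ✓; ∠UVJ = 110.7° ✓; |VJ| = 18.80 ✓; ∠(VJ, JW) = 90.00° ✓; |JW| = 4.301 ✗.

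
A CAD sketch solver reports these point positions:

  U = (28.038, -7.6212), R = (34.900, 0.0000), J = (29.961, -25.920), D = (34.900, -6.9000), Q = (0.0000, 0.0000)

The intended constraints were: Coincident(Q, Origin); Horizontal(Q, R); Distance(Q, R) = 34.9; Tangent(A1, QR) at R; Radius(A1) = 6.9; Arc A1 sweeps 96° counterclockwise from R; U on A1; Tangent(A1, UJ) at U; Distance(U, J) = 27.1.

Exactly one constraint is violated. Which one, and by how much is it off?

Distance(U, J) = 27.1 — off by 8.70.

Q = (0.00, 0.00) ✓; Q.y = 0.00, R.y = 0.00 ✓; |QR| = 34.90 ✓; ∠(DR, RQ) = 90.00° ✓; |DR| = 6.900 ✓; bearing(D→U) − bearing(D→R) = 96.00° ✓; |DU| = 6.900 ✓; ∠(DU, UJ) = 90.00° ✓; |UJ| = 18.40 ✗.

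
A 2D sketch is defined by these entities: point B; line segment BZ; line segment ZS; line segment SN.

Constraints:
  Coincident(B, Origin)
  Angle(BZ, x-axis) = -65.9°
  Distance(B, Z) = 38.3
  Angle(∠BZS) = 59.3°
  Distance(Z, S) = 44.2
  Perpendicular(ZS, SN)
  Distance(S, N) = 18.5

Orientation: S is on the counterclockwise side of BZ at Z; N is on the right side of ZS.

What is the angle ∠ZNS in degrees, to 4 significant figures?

67.29°

B is at the origin; BZ runs at -65.9° with length 38.3, so Z = 38.3·(cos -65.9°, sin -65.9°) = (15.64, -34.96). ∠BZS = 59.3°, so ZS runs at -65.9° + (180° − 59.3°) = 54.80° from the x-axis; with |ZS| = 44.2, S = Z + 44.2·(cos 54.80°, sin 54.80°) = (41.12, 1.156). The perpendicularity gives SN at right angles to ZS; with |SN| = 18.5 on the right of ZS, N = S + 18.5·(0.8171, -0.5764) = (56.23, -9.508). Then cos ∠ZNS = NZ·NS / (|NZ||NS|), giving 67.29°.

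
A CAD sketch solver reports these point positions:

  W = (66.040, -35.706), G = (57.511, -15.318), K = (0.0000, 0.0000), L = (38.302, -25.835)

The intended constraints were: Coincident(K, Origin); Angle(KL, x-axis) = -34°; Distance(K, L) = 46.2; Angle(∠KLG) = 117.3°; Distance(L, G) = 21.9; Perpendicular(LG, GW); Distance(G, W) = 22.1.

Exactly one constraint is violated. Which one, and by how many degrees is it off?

Perpendicular(LG, GW) — off by 6.00°.

K = (0.00, 0.00) ✓; KL at -34.00° ✓; |KL| = 46.20 ✓; ∠KLG = 117.3° ✓; |LG| = 21.90 ✓; ∠(LG, GW) = 96.00° ✗; |GW| = 22.10 ✓.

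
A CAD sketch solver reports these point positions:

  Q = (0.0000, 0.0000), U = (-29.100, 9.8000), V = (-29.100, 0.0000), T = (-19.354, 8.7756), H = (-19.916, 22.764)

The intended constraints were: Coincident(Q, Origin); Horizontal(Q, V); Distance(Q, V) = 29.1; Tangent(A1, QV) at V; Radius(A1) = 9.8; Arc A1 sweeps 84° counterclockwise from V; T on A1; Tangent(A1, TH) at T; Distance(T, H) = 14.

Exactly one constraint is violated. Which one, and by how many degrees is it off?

Tangent(A1, TH) at T — off by 8.30°.

Q = (0.00, 0.00) ✓; Q.y = 0.00, V.y = 0.00 ✓; |QV| = 29.10 ✓; ∠(UV, VQ) = 90.00° ✓; |UV| = 9.800 ✓; bearing(U→T) − bearing(U→V) = 84.00° ✓; |UT| = 9.800 ✓; ∠(UT, TH) = 81.70° ✗; |TH| = 14.00 ✓.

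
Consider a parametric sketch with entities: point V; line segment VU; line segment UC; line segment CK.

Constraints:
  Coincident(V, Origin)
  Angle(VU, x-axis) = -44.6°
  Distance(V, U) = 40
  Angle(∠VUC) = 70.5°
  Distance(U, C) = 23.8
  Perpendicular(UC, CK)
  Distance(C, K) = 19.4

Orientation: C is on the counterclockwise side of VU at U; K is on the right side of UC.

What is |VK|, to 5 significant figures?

58.054

V is at the origin; VU runs at -44.6° with length 40.0, so U = 40.0·(cos -44.6°, sin -44.6°) = (28.481, -28.086). ∠VUC = 70.5°, so UC runs at -44.6° + (180° − 70.5°) = 64.900° from the x-axis; with |UC| = 23.8, C = U + 23.8·(cos 64.900°, sin 64.900°) = (38.577, -6.5336). The perpendicularity gives CK at right angles to UC; with |CK| = 19.4 on the right of UC, K = C + 19.4·(0.90557, -0.42420) = (56.145, -14.763). Then |VK| = |K − V| = 58.054.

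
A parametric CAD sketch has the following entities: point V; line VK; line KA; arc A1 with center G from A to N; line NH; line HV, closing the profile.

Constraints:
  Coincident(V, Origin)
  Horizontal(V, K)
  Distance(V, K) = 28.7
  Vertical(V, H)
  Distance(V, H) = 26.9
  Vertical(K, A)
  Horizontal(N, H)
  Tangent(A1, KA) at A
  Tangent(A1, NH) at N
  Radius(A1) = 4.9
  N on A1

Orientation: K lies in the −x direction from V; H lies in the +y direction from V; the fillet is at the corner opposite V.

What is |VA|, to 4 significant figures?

36.16

V is at the origin; VK is horizontal with |VK| = 28.7 and K on the −x side, so K = (-28.70, 0.000). V and H share the same x with |VH| = 26.9 and H on the +y side, so H = (0.000, 26.90). The virtual corner opposite V is at (-28.70, 26.90). Since A1 is tangent to KA there, GA ⟂ KA and tangency of A1 to NH means the radius GN is perpendicular to NH, with radius 4.9, so the center G sits 4.9 in from both sides at G = (-23.80, 22.00). That places the tangent points at A = (-28.70, 22.00) on KA and N = (-23.80, 26.90) on NH. Then |VA| = |A − V| = 36.16.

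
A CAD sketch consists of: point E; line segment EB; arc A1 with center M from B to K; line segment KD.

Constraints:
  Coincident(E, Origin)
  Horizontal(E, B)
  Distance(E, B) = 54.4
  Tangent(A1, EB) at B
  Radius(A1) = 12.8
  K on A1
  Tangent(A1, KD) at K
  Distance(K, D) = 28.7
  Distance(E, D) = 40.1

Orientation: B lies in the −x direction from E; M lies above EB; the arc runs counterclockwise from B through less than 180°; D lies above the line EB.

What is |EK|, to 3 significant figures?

44.2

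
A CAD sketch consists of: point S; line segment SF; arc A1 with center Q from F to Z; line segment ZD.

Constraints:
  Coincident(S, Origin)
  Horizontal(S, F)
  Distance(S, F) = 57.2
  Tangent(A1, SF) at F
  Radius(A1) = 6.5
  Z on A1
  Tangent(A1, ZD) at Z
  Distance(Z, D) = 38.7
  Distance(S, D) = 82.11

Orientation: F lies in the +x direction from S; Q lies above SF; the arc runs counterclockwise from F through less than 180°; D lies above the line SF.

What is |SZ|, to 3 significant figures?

63.9

Checks: |SF| = 57.20 ✓; |QZ| = 6.500 ✓; ∠(QZ, ZD) = 90.00° ✓; |ZD| = 38.70 ✓; |SD| = 82.11 ✓.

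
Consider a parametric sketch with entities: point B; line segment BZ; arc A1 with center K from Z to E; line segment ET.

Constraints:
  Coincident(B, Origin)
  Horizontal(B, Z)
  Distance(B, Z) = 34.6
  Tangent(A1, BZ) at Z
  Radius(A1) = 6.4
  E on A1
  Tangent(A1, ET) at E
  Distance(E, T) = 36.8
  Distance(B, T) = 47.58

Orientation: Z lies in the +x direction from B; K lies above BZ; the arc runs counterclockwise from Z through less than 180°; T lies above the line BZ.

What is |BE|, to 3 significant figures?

41.3

Checks: ∠(KZ, ZB) = 90.00° ✓; |KE| = 6.400 ✓; ∠(KE, ET) = 90.00° ✓; |ET| = 36.80 ✓; |BT| = 47.58 ✓.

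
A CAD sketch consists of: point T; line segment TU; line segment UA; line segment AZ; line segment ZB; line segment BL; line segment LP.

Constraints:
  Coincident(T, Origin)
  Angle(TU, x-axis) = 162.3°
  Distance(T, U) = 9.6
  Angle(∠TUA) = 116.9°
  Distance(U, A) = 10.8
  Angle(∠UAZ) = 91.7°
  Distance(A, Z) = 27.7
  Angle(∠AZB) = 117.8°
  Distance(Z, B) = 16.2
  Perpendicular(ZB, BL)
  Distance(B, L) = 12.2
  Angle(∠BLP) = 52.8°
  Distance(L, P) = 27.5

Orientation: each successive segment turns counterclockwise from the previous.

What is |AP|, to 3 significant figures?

29.8

ZB is perpendicular to BL, so BL runs at 106°; with |BL| = 12.2, L = (14.6, -8.63). ∠BLP = 52.8° gives LP at -127° from the x-axis; with |LP| = 27.5, P = (-1.87, -30.6). Then |AP| = |P − A| = 29.8.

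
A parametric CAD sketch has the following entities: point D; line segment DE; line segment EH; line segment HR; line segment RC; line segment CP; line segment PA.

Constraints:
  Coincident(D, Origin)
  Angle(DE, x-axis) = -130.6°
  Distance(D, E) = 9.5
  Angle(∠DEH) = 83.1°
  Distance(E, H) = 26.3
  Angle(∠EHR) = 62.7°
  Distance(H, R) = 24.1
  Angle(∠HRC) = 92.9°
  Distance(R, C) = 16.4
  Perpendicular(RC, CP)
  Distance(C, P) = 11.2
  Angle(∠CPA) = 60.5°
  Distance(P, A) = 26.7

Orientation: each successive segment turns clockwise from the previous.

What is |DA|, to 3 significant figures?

25.6

D is at the origin; DE runs at -130.6° with length 9.5, so E = (-6.18, -7.21). ∠DEH = 83.1° gives EH at 132° from the x-axis; with |EH| = 26.3, H = (-24.0, 12.2). ∠EHR = 62.7° gives HR at 15.2° from the x-axis; with |HR| = 24.1, R = (-0.693, 18.5). ∠HRC = 92.9° gives RC at -71.9° from the x-axis; with |RC| = 16.4, C = (4.40, 2.91). The perpendicularity gives CP at right angles to RC, so CP runs at -162°; with |CP| = 11.2, P = (-6.24, -0.572). ∠CPA = 60.5° gives PA at 78.6° from the x-axis; with |PA| = 26.7, A = (-0.967, 25.6). Then |DA| = |A − D| = 25.6.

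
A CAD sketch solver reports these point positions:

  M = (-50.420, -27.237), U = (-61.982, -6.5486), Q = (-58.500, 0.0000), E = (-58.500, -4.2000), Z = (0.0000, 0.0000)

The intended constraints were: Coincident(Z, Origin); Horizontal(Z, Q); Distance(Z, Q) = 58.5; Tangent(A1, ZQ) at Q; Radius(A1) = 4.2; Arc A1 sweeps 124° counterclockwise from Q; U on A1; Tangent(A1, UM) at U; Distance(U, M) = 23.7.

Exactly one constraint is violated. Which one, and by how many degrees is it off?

Tangent(A1, UM) at U — off by 4.80°.

Z = (0.00, 0.00) ✓; Z.y = 0.00, Q.y = 0.00 ✓; |ZQ| = 58.50 ✓; ∠(EQ, QZ) = 90.00° ✓; |EQ| = 4.200 ✓; bearing(E→U) − bearing(E→Q) = 124.0° ✓; |EU| = 4.200 ✓; ∠(EU, UM) = 94.80° ✗; |UM| = 23.70 ✓.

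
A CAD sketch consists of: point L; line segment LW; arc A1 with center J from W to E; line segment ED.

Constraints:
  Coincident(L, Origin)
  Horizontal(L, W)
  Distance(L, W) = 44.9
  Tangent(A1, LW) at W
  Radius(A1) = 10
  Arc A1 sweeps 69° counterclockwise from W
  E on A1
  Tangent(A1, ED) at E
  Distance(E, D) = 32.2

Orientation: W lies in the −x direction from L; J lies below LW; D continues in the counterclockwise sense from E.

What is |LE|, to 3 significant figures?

54.6

L is at the origin; L and W share the same y with |LW| = 44.9 and W on the −x side, so W = (-44.9, 0.00). Since A1 is tangent to LW there, JW ⟂ LW, so J = W + (0, -10) = (-44.9, -10.0). On A1, W sits at bearing 90° from J; a 69° counterclockwise sweep puts E at bearing 159°, so E = J + 10.0·(cos 159°, sin 159°) = (-54.2, -6.42). Then |LE| = |E − L| = 54.6.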